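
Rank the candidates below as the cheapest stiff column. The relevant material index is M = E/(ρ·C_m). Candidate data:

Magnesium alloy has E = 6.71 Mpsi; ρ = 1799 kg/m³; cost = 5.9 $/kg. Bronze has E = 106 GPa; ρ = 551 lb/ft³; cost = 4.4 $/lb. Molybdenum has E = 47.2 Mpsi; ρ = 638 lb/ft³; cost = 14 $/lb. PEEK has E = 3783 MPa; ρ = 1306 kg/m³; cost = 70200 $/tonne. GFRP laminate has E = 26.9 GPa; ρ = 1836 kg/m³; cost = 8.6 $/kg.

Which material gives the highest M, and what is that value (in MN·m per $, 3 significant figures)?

After converting to SI:
  magnesium alloy: E = 46.26 GPa, ρ = 1799 kg/m³, cost = 5.900 $/kg
  bronze: E = 106.0 GPa, ρ = 8826 kg/m³, cost = 9.700 $/kg
  molybdenum: E = 325.4 GPa, ρ = 10220 kg/m³, cost = 30.86 $/kg
  PEEK: E = 3.783 GPa, ρ = 1306 kg/m³, cost = 70.20 $/kg
  GFRP laminate: E = 26.90 GPa, ρ = 1836 kg/m³, cost = 8.600 $/kg
  magnesium alloy: M = 4.36 MN·m per $
  GFRP laminate: M = 1.70 MN·m per $
  bronze: M = 1.24 MN·m per $
  molybdenum: M = 1.03 MN·m per $
  PEEK: M = 0.0413 MN·m per $
Magnesium alloy has the largest M.

magnesium alloy, M = 4.36 MN·m per $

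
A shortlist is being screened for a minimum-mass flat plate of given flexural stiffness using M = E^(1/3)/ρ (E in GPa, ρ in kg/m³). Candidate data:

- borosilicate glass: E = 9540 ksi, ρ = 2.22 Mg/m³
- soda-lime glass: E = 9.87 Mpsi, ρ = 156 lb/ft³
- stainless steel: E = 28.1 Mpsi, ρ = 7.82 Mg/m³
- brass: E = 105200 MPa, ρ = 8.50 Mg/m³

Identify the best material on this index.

After converting to SI:
  borosilicate glass: E = 65.78 GPa, ρ = 2220 kg/m³
  soda-lime glass: E = 68.05 GPa, ρ = 2499 kg/m³
  stainless steel: E = 193.7 GPa, ρ = 7820 kg/m³
  brass: E = 105.2 GPa, ρ = 8500 kg/m³
  borosilicate glass: M = 1.82×10⁻³
  soda-lime glass: M = 1.63×10⁻³
  stainless steel: M = 0.740×10⁻³
  brass: M = 0.555×10⁻³
Highest index: borosilicate glass.

borosilicate glass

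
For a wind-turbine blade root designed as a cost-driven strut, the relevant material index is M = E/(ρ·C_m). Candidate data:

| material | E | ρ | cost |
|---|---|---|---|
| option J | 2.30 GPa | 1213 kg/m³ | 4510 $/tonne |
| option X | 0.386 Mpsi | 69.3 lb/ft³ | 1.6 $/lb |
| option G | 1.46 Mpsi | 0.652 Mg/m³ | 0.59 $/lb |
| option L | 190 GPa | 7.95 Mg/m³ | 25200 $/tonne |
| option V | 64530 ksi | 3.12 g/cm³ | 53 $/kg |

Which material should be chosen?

option G

Normalizing units and computing the index:
  option J: E = 2.300 GPa, ρ = 1213 kg/m³, cost = 4.510 $/kg
  option X: E = 2.661 GPa, ρ = 1110 kg/m³, cost = 3.527 $/kg
  option G: E = 10.07 GPa, ρ = 652.0 kg/m³, cost = 1.301 $/kg
  option L: E = 190.0 GPa, ρ = 7950 kg/m³, cost = 25.20 $/kg
  option V: E = 444.9 GPa, ρ = 3120 kg/m³, cost = 53.00 $/kg
  option G: M = 11.9 MN·m per $
  option V: M = 2.69 MN·m per $
  option L: M = 0.948 MN·m per $
  option X: M = 0.680 MN·m per $
  option J: M = 0.420 MN·m per $
Option G has the largest M.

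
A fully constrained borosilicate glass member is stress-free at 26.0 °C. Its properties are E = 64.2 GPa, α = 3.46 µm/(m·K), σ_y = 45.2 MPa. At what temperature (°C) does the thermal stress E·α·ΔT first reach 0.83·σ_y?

195 °C

E·α·ΔT = 37.52 MPa ⇒ ΔT = 37.52 / (64.20×10³ × 3.46×10⁻⁶) = 168.9 K.
T = 26.0 + 168.9 = 194.9 °C.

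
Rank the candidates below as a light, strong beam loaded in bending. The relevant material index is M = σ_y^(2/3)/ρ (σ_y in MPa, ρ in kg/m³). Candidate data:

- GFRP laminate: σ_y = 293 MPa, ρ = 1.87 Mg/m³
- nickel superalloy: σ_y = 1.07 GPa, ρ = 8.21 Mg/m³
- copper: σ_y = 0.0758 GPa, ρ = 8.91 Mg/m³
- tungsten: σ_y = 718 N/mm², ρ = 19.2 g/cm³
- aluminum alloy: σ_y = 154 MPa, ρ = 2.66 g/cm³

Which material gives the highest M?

GFRP laminate

After converting to SI:
  GFRP laminate: σ_y = 293.0 MPa, ρ = 1870 kg/m³
  nickel superalloy: σ_y = 1070 MPa, ρ = 8210 kg/m³
  copper: σ_y = 75.80 MPa, ρ = 8910 kg/m³
  tungsten: σ_y = 718.0 MPa, ρ = 19200 kg/m³
  aluminum alloy: σ_y = 154.0 MPa, ρ = 2660 kg/m³
  GFRP laminate: M = 23.6×10⁻³
  nickel superalloy: M = 12.7×10⁻³
  aluminum alloy: M = 10.8×10⁻³
  tungsten: M = 4.18×10⁻³
  copper: M = 2.01×10⁻³
GFRP laminate has the largest M.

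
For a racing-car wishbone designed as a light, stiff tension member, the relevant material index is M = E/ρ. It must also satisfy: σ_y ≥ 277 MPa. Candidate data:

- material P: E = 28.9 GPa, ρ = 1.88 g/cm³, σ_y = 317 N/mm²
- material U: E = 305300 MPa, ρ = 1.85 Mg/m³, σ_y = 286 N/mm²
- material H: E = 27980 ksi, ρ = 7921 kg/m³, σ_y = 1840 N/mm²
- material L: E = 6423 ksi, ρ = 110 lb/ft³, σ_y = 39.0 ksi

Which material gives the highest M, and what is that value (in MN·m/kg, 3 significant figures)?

Screen on constraints: σ_y ≥ 277 MPa. Survivors: material P, material U, material H.
Putting every candidate on a common basis:
  material P: E = 28.90 GPa, ρ = 1880 kg/m³
  material U: E = 305.3 GPa, ρ = 1850 kg/m³
  material H: E = 192.9 GPa, ρ = 7921 kg/m³
  material U: M = 165 MN·m/kg
  material H: M = 24.4 MN·m/kg
  material P: M = 15.4 MN·m/kg
The maximum is for material U.

material U, M = 165 MN·m/kg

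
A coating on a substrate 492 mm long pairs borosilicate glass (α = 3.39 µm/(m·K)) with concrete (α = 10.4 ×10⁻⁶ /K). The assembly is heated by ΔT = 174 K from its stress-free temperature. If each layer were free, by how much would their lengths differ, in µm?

600 µm

Δα = |3.39 − 10.4|×10⁻⁶/K = 7.01×10⁻⁶/K.
ΔL_mismatch = Δα·L·ΔT = 7.01×10⁻⁶ × 492.0 mm × 174.0 K = 600 µm.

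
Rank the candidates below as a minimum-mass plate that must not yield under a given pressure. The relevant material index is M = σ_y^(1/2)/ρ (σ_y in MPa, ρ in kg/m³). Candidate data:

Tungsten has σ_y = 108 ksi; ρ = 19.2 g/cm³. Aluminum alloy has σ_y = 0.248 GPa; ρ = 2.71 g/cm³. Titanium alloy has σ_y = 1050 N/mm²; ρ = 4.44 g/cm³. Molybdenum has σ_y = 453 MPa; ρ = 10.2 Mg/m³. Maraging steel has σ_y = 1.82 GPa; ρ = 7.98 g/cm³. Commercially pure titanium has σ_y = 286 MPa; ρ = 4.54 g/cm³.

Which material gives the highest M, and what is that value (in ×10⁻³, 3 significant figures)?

titanium alloy, M = 7.30×10⁻³

In SI units:
  tungsten: σ_y = 744.6 MPa, ρ = 19200 kg/m³
  aluminum alloy: σ_y = 248.0 MPa, ρ = 2710 kg/m³
  titanium alloy: σ_y = 1050 MPa, ρ = 4440 kg/m³
  molybdenum: σ_y = 453.0 MPa, ρ = 10200 kg/m³
  maraging steel: σ_y = 1820 MPa, ρ = 7980 kg/m³
  commercially pure titanium: σ_y = 286.0 MPa, ρ = 4540 kg/m³
  titanium alloy: M = 7.30×10⁻³
  aluminum alloy: M = 5.81×10⁻³
  maraging steel: M = 5.35×10⁻³
  commercially pure titanium: M = 3.73×10⁻³
  molybdenum: M = 2.09×10⁻³
  tungsten: M = 1.42×10⁻³
Titanium alloy ranks first.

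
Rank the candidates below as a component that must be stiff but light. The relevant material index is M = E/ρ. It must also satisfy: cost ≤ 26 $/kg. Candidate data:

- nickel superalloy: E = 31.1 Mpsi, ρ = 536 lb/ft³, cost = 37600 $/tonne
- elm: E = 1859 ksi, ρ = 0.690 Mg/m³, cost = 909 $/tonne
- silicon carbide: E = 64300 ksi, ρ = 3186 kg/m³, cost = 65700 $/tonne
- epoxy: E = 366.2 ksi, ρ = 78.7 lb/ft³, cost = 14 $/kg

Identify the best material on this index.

elm

Screen on constraints: cost ≤ 26 $/kg. Survivors: elm, epoxy.
Normalizing units and computing the index:
  elm: E = 12.82 GPa, ρ = 690.0 kg/m³
  epoxy: E = 2.525 GPa, ρ = 1261 kg/m³
  elm: M = 18.6 MN·m/kg
  epoxy: M = 2.00 MN·m/kg
Elm has the largest M.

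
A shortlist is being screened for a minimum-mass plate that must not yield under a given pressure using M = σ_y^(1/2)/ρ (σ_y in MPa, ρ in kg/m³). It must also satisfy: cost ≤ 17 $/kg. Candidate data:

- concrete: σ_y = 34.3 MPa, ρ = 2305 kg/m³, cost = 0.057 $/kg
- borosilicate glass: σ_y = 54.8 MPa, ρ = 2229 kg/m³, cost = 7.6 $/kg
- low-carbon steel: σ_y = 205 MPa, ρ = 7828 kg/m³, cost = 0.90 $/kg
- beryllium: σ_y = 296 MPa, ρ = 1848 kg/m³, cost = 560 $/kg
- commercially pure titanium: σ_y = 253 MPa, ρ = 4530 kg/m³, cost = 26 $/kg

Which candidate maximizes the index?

Screen on constraints: cost ≤ 17 $/kg. Survivors: concrete, borosilicate glass, low-carbon steel.
Evaluate M for each candidate:
  borosilicate glass: M = 3.32×10⁻³
  concrete: M = 2.54×10⁻³
  low-carbon steel: M = 1.83×10⁻³
Highest index: borosilicate glass.

borosilicate glass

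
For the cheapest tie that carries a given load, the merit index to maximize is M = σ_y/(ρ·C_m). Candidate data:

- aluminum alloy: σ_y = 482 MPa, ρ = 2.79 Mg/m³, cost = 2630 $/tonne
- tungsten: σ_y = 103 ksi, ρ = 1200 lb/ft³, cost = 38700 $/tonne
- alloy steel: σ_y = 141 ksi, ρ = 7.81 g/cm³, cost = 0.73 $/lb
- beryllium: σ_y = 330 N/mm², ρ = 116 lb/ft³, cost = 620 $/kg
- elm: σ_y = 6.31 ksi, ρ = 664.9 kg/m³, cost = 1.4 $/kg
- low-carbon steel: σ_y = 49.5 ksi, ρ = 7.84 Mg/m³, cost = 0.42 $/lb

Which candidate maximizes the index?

Putting every candidate on a common basis:
  aluminum alloy: σ_y = 482.0 MPa, ρ = 2790 kg/m³, cost = 2.630 $/kg
  tungsten: σ_y = 710.2 MPa, ρ = 19220 kg/m³, cost = 38.70 $/kg
  alloy steel: σ_y = 972.2 MPa, ρ = 7810 kg/m³, cost = 1.609 $/kg
  beryllium: σ_y = 330.0 MPa, ρ = 1858 kg/m³, cost = 620.0 $/kg
  elm: σ_y = 43.51 MPa, ρ = 664.9 kg/m³, cost = 1.400 $/kg
  low-carbon steel: σ_y = 341.3 MPa, ρ = 7840 kg/m³, cost = 0.9259 $/kg
  alloy steel: M = 77.3 kN·m per $
  aluminum alloy: M = 65.7 kN·m per $
  low-carbon steel: M = 47.0 kN·m per $
  elm: M = 46.7 kN·m per $
  tungsten: M = 0.955 kN·m per $
  beryllium: M = 0.286 kN·m per $
Highest index: alloy steel.

alloy steel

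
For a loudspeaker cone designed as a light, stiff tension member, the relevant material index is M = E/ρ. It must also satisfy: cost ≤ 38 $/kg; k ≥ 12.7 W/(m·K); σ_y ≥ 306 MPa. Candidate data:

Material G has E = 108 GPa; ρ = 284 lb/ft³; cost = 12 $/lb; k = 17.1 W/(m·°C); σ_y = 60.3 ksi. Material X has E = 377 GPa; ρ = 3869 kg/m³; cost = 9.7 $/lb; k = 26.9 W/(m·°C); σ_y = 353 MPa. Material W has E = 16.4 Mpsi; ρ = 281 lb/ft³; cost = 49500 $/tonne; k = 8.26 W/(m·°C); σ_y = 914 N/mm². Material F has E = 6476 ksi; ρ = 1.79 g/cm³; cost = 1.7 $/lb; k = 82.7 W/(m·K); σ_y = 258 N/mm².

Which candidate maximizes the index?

Screen on constraints: cost ≤ 38 $/kg; k ≥ 12.7 W/(m·K); σ_y ≥ 306 MPa. Survivors: material G, material X.
Normalizing units and computing the index:
  material G: E = 108.0 GPa, ρ = 4549 kg/m³
  material X: E = 377.0 GPa, ρ = 3869 kg/m³
  material X: M = 97.4 MN·m/kg
  material G: M = 23.7 MN·m/kg
Highest index: material X.

material X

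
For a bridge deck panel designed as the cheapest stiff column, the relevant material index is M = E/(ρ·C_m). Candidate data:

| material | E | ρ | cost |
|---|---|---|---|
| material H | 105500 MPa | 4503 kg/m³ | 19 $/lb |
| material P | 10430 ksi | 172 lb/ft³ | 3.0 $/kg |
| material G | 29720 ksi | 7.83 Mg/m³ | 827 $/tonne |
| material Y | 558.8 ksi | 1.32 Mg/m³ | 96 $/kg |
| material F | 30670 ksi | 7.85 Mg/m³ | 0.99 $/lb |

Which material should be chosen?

Putting every candidate on a common basis:
  material H: E = 105.5 GPa, ρ = 4503 kg/m³, cost = 41.89 $/kg
  material P: E = 71.91 GPa, ρ = 2755 kg/m³, cost = 3.000 $/kg
  material G: E = 204.9 GPa, ρ = 7830 kg/m³, cost = 0.8270 $/kg
  material Y: E = 3.853 GPa, ρ = 1320 kg/m³, cost = 96.00 $/kg
  material F: E = 211.5 GPa, ρ = 7850 kg/m³, cost = 2.183 $/kg
  material G: M = 31.6 MN·m per $
  material F: M = 12.3 MN·m per $
  material P: M = 8.70 MN·m per $
  material H: M = 0.559 MN·m per $
  material Y: M = 0.0304 MN·m per $
Material G ranks first.

material G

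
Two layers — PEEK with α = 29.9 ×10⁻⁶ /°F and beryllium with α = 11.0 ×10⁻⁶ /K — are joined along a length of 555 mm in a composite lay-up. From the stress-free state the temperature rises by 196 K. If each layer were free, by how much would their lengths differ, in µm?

PEEK: α = 29.9×10⁻⁶/°F × 9/5 = 53.8×10⁻⁶/K.
Δα = |53.8 − 11.0|×10⁻⁶/K = 42.8×10⁻⁶/K.
ΔL_mismatch = Δα·L·ΔT = 42.8×10⁻⁶ × 555.0 mm × 196.0 K = 4660 µm.

4660 µm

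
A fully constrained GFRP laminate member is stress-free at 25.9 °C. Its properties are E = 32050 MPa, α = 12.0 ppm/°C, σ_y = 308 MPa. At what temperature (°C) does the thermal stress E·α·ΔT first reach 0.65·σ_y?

546 °C

E = 32050 MPa = 32.05 GPa.
E·α·ΔT = 200.2 MPa ⇒ ΔT = 200.2 / (32.05×10³ × 12.0×10⁻⁶) = 520.5 K.
T = 25.9 + 520.5 = 546.4 °C.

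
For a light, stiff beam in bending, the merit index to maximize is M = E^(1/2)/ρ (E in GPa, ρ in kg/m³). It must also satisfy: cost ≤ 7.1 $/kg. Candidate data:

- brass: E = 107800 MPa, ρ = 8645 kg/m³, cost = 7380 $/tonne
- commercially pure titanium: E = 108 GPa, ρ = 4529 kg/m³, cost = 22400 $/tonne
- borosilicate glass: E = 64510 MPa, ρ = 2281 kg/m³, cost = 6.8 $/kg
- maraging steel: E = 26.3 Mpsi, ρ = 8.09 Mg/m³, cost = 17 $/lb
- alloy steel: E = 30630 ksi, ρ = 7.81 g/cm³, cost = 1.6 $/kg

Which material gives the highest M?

Screen on constraints: cost ≤ 7.1 $/kg. Survivors: borosilicate glass, alloy steel.
Normalizing units and computing the index:
  borosilicate glass: E = 64.51 GPa, ρ = 2281 kg/m³
  alloy steel: E = 211.2 GPa, ρ = 7810 kg/m³
  borosilicate glass: M = 3.52×10⁻³
  alloy steel: M = 1.86×10⁻³
The maximum is for borosilicate glass.

borosilicate glass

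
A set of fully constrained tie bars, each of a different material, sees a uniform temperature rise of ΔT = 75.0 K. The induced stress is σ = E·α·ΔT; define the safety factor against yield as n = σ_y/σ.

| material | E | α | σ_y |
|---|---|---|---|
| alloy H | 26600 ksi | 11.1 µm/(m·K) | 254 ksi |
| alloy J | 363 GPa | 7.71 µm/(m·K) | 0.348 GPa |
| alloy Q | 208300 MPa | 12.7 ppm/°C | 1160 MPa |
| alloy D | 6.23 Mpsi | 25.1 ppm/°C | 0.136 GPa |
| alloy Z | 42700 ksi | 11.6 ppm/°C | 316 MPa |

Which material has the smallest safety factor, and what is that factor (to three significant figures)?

Converting E to GPa, α to ×10⁻⁶/K, σ_y to MPa, then σ and n for each:
  alloy H: E = 183.4, α = 11.1, σ_y = 1751 → σ = 153 MPa, n = 11.5
  alloy J: E = 363.0, α = 7.71, σ_y = 348.0 → σ = 210 MPa, n = 1.66
  alloy Q: E = 208.3, α = 12.7, σ_y = 1160 → σ = 198 MPa, n = 5.85
  alloy D: E = 42.95, α = 25.1, σ_y = 136.0 → σ = 80.9 MPa, n = 1.68
  alloy Z: E = 294.4, α = 11.6, σ_y = 316.0 → σ = 256 MPa, n = 1.23
The minimum is alloy Z at n = 1.23.

alloy Z, n = 1.23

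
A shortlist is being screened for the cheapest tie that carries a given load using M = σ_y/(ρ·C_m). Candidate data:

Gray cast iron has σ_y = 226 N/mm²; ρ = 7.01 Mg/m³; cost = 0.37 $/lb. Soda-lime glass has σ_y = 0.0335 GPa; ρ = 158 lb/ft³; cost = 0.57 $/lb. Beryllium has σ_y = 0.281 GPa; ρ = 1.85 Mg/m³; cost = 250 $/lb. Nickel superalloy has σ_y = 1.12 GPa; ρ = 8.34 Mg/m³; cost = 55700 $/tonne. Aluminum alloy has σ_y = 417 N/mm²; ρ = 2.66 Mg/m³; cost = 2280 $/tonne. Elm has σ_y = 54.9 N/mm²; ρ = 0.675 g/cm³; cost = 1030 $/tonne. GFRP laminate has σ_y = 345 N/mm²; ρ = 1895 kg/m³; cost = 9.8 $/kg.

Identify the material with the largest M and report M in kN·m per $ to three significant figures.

elm, M = 79.0 kN·m per $

Normalizing units and computing the index:
  gray cast iron: σ_y = 226.0 MPa, ρ = 7010 kg/m³, cost = 0.8157 $/kg
  soda-lime glass: σ_y = 33.50 MPa, ρ = 2531 kg/m³, cost = 1.257 $/kg
  beryllium: σ_y = 281.0 MPa, ρ = 1850 kg/m³, cost = 551.1 $/kg
  nickel superalloy: σ_y = 1120 MPa, ρ = 8340 kg/m³, cost = 55.70 $/kg
  aluminum alloy: σ_y = 417.0 MPa, ρ = 2660 kg/m³, cost = 2.280 $/kg
  elm: σ_y = 54.90 MPa, ρ = 675.0 kg/m³, cost = 1.030 $/kg
  GFRP laminate: σ_y = 345.0 MPa, ρ = 1895 kg/m³, cost = 9.800 $/kg
  elm: M = 79.0 kN·m per $
  aluminum alloy: M = 68.8 kN·m per $
  gray cast iron: M = 39.5 kN·m per $
  GFRP laminate: M = 18.6 kN·m per $
  soda-lime glass: M = 10.5 kN·m per $
  nickel superalloy: M = 2.41 kN·m per $
  beryllium: M = 0.276 kN·m per $
The maximum is for elm.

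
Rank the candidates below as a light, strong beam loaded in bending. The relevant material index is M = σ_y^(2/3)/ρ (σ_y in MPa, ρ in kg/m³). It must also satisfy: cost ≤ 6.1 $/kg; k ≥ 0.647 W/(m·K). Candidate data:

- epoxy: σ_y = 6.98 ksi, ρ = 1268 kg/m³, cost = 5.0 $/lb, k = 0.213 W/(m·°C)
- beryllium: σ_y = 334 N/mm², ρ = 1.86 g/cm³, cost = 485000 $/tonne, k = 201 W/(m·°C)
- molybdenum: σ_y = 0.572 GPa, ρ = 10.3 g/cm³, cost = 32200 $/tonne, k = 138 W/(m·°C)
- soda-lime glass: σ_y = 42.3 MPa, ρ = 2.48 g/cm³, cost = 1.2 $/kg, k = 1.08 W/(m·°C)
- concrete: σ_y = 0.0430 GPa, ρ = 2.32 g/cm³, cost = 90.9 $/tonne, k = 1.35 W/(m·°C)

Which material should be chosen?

Screen on constraints: cost ≤ 6.1 $/kg; k ≥ 0.647 W/(m·K). Survivors: soda-lime glass, concrete.
After converting to SI:
  soda-lime glass: σ_y = 42.30 MPa, ρ = 2480 kg/m³
  concrete: σ_y = 43.00 MPa, ρ = 2320 kg/m³
  concrete: M = 5.29×10⁻³
  soda-lime glass: M = 4.90×10⁻³
Highest index: concrete.

concrete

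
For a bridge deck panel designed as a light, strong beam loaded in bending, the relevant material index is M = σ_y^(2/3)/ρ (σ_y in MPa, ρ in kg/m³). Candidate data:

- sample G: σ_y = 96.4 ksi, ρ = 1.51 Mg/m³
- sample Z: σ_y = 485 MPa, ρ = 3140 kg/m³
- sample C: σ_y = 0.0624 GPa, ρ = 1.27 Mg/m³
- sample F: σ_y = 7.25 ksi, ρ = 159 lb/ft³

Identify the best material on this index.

Convert each candidate to consistent units, then evaluate M:
  sample G: σ_y = 664.7 MPa, ρ = 1510 kg/m³
  sample Z: σ_y = 485.0 MPa, ρ = 3140 kg/m³
  sample C: σ_y = 62.40 MPa, ρ = 1270 kg/m³
  sample F: σ_y = 49.99 MPa, ρ = 2547 kg/m³
  sample G: M = 50.4×10⁻³
  sample Z: M = 19.7×10⁻³
  sample C: M = 12.4×10⁻³
  sample F: M = 5.33×10⁻³
Sample G has the largest M.

sample G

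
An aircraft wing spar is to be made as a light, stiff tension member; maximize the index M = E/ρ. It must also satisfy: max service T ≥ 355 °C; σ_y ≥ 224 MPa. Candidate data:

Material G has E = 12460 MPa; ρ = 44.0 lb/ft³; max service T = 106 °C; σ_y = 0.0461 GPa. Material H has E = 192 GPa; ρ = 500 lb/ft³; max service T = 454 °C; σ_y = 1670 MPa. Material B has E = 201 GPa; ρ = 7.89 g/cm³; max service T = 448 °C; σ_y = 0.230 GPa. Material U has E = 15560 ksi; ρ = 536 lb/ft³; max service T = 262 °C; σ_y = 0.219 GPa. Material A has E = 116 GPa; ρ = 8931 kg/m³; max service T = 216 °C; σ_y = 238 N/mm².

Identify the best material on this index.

material B

Screen on constraints: max service T ≥ 355 °C; σ_y ≥ 224 MPa. Survivors: material H, material B.
In SI units:
  material H: E = 192.0 GPa, ρ = 8009 kg/m³
  material B: E = 201.0 GPa, ρ = 7890 kg/m³
  material B: M = 25.5 MN·m/kg
  material H: M = 24.0 MN·m/kg
Highest index: material B.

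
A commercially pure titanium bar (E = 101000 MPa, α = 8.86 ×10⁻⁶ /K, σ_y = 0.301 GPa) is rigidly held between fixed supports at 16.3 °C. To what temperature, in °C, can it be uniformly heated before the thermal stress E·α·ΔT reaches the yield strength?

353 °C

E = 101000 MPa = 101.0 GPa.
σ_y = 0.301 GPa = 301.0 MPa.
E·α·ΔT = 301.0 MPa ⇒ ΔT = 301.0 / (101.0×10³ × 8.86×10⁻⁶) = 336.4 K.
T = 16.3 + 336.4 = 352.7 °C.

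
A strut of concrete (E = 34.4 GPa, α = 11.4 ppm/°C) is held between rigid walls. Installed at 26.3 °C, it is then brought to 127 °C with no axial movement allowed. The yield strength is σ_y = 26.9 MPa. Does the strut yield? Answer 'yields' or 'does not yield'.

yields

ΔT = 100.7 K. Constrained thermal stress σ = E·α·ΔT = 34.40×10³ MPa × 11.4×10⁻⁶ × 100.7 = 39.5 MPa (compressive).
Compare to σ_y = 26.9 MPa: σ ≥ σ_y, so it yields.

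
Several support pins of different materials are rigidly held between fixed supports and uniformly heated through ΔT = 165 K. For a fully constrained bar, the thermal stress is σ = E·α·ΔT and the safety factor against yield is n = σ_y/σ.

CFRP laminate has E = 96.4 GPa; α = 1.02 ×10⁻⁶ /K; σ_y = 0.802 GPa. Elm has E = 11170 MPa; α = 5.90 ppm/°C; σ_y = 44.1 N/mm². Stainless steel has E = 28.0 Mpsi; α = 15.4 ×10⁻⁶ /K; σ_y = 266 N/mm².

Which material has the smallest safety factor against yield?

stainless steel

Converting E to GPa, α to ×10⁻⁶/K, σ_y to MPa, then σ and n for each:
  CFRP laminate: E = 96.40, α = 1.02, σ_y = 802.0 → σ = 16.2 MPa, n = 49.4
  elm: E = 11.17, α = 5.90, σ_y = 44.10 → σ = 10.9 MPa, n = 4.06
  stainless steel: E = 193.1, α = 15.4, σ_y = 266.0 → σ = 491 MPa, n = 0.542
Smallest n: stainless steel with n = 0.542.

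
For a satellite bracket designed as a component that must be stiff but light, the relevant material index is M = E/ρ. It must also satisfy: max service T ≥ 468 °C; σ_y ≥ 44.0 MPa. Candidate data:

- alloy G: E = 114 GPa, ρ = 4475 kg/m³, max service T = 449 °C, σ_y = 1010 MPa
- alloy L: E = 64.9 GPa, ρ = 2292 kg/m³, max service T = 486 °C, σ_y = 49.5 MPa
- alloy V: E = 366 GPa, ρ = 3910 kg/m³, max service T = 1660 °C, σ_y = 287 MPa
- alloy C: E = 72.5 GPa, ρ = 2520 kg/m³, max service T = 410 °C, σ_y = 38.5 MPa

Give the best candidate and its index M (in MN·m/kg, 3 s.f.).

Screen on constraints: max service T ≥ 468 °C; σ_y ≥ 44.0 MPa. Survivors: alloy L, alloy V.
Per-candidate index values:
  alloy V: M = 93.6 MN·m/kg
  alloy L: M = 28.3 MN·m/kg
The maximum is for alloy V.

alloy V, M = 93.6 MN·m/kg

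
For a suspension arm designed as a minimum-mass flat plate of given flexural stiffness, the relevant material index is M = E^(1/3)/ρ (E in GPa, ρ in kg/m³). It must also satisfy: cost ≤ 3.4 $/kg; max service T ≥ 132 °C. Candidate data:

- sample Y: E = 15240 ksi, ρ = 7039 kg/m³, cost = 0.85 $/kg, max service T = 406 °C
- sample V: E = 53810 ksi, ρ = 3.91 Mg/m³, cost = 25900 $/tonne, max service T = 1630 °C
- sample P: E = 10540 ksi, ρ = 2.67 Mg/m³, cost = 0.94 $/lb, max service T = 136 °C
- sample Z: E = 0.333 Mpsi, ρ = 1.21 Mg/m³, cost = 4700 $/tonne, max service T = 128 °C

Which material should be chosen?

sample P

Screen on constraints: cost ≤ 3.4 $/kg; max service T ≥ 132 °C. Survivors: sample Y, sample P.
Putting every candidate on a common basis:
  sample Y: E = 105.1 GPa, ρ = 7039 kg/m³
  sample P: E = 72.67 GPa, ρ = 2670 kg/m³
  sample P: M = 1.56×10⁻³
  sample Y: M = 0.670×10⁻³
Sample P has the largest M.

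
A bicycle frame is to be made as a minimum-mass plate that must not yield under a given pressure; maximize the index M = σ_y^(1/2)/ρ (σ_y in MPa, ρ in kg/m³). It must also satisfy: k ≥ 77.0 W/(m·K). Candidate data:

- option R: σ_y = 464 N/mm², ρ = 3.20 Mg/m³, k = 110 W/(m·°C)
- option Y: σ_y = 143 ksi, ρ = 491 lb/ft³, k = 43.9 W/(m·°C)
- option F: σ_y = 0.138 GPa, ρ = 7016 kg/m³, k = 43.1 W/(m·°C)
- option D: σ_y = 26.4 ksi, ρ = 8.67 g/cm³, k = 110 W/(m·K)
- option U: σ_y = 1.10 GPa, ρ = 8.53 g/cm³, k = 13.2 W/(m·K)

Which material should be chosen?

option R

Screen on constraints: k ≥ 77.0 W/(m·K). Survivors: option R, option D.
Normalizing units and computing the index:
  option R: σ_y = 464.0 MPa, ρ = 3200 kg/m³
  option D: σ_y = 182.0 MPa, ρ = 8670 kg/m³
  option R: M = 6.73×10⁻³
  option D: M = 1.56×10⁻³
Option R ranks first.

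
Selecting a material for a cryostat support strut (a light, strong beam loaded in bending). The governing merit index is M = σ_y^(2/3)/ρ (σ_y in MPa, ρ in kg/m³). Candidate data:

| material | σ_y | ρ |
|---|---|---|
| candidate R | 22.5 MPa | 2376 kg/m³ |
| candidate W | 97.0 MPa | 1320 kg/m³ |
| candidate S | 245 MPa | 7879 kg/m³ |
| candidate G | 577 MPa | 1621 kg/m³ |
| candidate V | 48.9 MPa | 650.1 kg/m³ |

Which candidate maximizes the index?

Per-candidate index values:
  candidate G: M = 42.8×10⁻³
  candidate V: M = 20.6×10⁻³
  candidate W: M = 16.0×10⁻³
  candidate S: M = 4.97×10⁻³
  candidate R: M = 3.35×10⁻³
Candidate G has the largest M.

candidate G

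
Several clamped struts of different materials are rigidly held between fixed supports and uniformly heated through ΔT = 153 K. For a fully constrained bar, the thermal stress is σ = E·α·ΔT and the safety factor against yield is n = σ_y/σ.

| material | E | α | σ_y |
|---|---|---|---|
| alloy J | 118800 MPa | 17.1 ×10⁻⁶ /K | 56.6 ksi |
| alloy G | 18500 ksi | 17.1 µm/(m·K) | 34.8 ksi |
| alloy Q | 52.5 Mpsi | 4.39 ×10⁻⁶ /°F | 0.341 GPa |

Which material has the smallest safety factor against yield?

In consistent units (E in GPa, α in ×10⁻⁶/K, σ_y in MPa):
  alloy J: E = 118.8, α = 17.1, σ_y = 390.2 → σ = 311 MPa, n = 1.26
  alloy G: E = 127.6, α = 17.1, σ_y = 239.9 → σ = 334 MPa, n = 0.719
  alloy Q: E = 362.0, α = 7.90, σ_y = 341.0 → σ = 438 MPa, n = 0.779
Smallest n: alloy G with n = 0.719.

alloy G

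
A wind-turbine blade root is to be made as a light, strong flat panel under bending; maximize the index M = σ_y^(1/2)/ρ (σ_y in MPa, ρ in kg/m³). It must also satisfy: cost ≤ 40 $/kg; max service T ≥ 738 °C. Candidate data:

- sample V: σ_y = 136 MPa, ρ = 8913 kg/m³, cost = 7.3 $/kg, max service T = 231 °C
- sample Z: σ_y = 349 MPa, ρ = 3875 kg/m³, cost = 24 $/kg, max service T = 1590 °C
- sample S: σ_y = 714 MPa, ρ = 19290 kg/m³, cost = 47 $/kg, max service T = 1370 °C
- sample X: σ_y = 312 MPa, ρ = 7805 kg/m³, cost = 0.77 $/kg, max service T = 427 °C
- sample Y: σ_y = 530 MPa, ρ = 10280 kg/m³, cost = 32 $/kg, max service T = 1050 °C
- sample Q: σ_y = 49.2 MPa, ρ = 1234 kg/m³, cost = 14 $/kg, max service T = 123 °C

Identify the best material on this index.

Screen on constraints: cost ≤ 40 $/kg; max service T ≥ 738 °C. Survivors: sample Z, sample Y.
Per-candidate index values:
  sample Z: M = 4.82×10⁻³
  sample Y: M = 2.24×10⁻³
The maximum is for sample Z.

sample Z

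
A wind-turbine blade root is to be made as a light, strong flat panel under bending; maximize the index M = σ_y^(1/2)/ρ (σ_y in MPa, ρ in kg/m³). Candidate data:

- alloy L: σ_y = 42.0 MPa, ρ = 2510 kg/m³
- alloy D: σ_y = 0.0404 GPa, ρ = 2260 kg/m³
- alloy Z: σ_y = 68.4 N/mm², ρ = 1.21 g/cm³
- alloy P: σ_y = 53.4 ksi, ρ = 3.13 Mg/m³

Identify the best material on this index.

alloy Z

In SI units:
  alloy L: σ_y = 42.00 MPa, ρ = 2510 kg/m³
  alloy D: σ_y = 40.40 MPa, ρ = 2260 kg/m³
  alloy Z: σ_y = 68.40 MPa, ρ = 1210 kg/m³
  alloy P: σ_y = 368.2 MPa, ρ = 3130 kg/m³
  alloy Z: M = 6.84×10⁻³
  alloy P: M = 6.13×10⁻³
  alloy D: M = 2.81×10⁻³
  alloy L: M = 2.58×10⁻³
Highest index: alloy Z.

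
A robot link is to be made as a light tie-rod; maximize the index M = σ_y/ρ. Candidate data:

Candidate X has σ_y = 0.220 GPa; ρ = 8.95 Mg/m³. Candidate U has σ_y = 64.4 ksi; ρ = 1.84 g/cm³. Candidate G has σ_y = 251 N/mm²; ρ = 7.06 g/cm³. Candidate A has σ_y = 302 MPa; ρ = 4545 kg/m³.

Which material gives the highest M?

Putting every candidate on a common basis:
  candidate X: σ_y = 220.0 MPa, ρ = 8950 kg/m³
  candidate U: σ_y = 444.0 MPa, ρ = 1840 kg/m³
  candidate G: σ_y = 251.0 MPa, ρ = 7060 kg/m³
  candidate A: σ_y = 302.0 MPa, ρ = 4545 kg/m³
  candidate U: M = 241 kN·m/kg
  candidate A: M = 66.4 kN·m/kg
  candidate G: M = 35.6 kN·m/kg
  candidate X: M = 24.6 kN·m/kg
The maximum is for candidate U.

candidate U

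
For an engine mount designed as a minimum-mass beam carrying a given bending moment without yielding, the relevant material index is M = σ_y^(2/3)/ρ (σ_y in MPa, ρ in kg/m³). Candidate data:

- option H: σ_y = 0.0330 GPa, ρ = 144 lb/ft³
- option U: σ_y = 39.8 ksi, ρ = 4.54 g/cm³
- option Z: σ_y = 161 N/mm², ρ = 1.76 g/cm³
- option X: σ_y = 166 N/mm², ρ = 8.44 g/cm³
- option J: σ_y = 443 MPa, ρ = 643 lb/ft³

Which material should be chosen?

Convert each candidate to consistent units, then evaluate M:
  option H: σ_y = 33.00 MPa, ρ = 2307 kg/m³
  option U: σ_y = 274.4 MPa, ρ = 4540 kg/m³
  option Z: σ_y = 161.0 MPa, ρ = 1760 kg/m³
  option X: σ_y = 166.0 MPa, ρ = 8440 kg/m³
  option J: σ_y = 443.0 MPa, ρ = 10300 kg/m³
  option Z: M = 16.8×10⁻³
  option U: M = 9.30×10⁻³
  option J: M = 5.64×10⁻³
  option H: M = 4.46×10⁻³
  option X: M = 3.58×10⁻³
The maximum is for option Z.

option Z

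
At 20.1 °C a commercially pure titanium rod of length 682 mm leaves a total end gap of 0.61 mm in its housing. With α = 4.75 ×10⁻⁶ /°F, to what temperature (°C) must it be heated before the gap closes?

125 °C

α = 4.75×10⁻⁶/°F × 9/5 = 8.55×10⁻⁶/K.
α·L₀·ΔT = 0.61 mm ⇒ ΔT = 0.61 / (8.55×10⁻⁶ × 682.0) = 104.6 K.
T = 20.1 + 104.6 = 124.7 °C.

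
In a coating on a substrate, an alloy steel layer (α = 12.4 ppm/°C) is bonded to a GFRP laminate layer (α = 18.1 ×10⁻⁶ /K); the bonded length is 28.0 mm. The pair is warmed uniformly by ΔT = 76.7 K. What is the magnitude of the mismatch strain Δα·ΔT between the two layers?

4.37×10⁻⁴

Δα = |12.4 − 18.1|×10⁻⁶/K = 5.70×10⁻⁶/K.
Mismatch strain = Δα·ΔT = 5.70×10⁻⁶ × 76.7 = 4.37×10⁻⁴.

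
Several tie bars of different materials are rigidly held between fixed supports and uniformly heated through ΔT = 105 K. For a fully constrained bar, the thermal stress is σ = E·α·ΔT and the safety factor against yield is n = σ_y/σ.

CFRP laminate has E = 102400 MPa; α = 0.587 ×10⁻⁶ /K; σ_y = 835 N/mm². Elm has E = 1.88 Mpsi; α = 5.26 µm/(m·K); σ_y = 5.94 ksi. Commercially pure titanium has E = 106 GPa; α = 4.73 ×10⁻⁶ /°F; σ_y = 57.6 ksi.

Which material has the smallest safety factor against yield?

commercially pure titanium

Converting E to GPa, α to ×10⁻⁶/K, σ_y to MPa, then σ and n for each:
  CFRP laminate: E = 102.4, α = 0.587, σ_y = 835.0 → σ = 6.31 MPa, n = 132
  elm: E = 12.96, α = 5.26, σ_y = 40.95 → σ = 7.16 MPa, n = 5.72
  commercially pure titanium: E = 106.0, α = 8.51, σ_y = 397.1 → σ = 94.8 MPa, n = 4.19
The minimum is commercially pure titanium at n = 4.19.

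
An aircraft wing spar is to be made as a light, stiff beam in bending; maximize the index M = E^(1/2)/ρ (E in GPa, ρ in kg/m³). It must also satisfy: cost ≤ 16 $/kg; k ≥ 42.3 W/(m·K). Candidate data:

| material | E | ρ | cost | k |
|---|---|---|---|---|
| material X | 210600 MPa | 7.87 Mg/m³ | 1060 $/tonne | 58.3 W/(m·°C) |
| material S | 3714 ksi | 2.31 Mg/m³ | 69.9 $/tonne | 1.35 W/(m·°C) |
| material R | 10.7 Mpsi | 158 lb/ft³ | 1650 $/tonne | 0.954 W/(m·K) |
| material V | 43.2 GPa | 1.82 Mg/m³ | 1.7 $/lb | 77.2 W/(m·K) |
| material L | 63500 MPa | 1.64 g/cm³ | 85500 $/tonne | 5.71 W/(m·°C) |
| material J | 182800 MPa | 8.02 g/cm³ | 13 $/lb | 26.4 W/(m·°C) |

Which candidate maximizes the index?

material V

Screen on constraints: cost ≤ 16 $/kg; k ≥ 42.3 W/(m·K). Survivors: material X, material V.
Putting every candidate on a common basis:
  material X: E = 210.6 GPa, ρ = 7870 kg/m³
  material V: E = 43.20 GPa, ρ = 1820 kg/m³
  material V: M = 3.61×10⁻³
  material X: M = 1.84×10⁻³
The maximum is for material V.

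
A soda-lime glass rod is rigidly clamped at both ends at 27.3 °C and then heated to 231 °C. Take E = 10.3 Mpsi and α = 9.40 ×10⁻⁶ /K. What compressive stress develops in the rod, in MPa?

136 MPa

E = 10.3 Mpsi = 71.02 GPa.
ΔT = 203.7 K. Constrained thermal stress σ = E·α·ΔT = 71.02×10³ MPa × 9.40×10⁻⁶ × 203.7 = 136 MPa (compressive).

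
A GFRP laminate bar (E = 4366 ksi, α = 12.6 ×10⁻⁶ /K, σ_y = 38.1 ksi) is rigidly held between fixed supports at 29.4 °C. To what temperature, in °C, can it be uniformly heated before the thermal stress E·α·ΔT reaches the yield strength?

E = 4366 ksi = 30.10 GPa.
σ_y = 38.1 ksi = 262.7 MPa.
E·α·ΔT = 262.7 MPa ⇒ ΔT = 262.7 / (30.10×10³ × 12.6×10⁻⁶) = 692.6 K.
T = 29.4 + 692.6 = 722.0 °C.

722 °C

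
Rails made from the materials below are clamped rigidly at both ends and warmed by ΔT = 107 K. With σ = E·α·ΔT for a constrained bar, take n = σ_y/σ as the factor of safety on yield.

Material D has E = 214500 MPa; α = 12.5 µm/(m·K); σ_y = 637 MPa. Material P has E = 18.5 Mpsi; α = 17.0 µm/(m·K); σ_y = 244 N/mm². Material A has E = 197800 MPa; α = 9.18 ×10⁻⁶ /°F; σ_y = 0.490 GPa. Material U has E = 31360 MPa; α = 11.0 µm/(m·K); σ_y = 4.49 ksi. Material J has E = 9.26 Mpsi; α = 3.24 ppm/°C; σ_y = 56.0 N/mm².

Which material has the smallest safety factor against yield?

In consistent units (E in GPa, α in ×10⁻⁶/K, σ_y in MPa):
  material D: E = 214.5, α = 12.5, σ_y = 637.0 → σ = 287 MPa, n = 2.22
  material P: E = 127.6, α = 17.0, σ_y = 244.0 → σ = 232 MPa, n = 1.05
  material A: E = 197.8, α = 16.5, σ_y = 490.0 → σ = 350 MPa, n = 1.40
  material U: E = 31.36, α = 11.0, σ_y = 30.96 → σ = 36.9 MPa, n = 0.839
  material J: E = 63.85, α = 3.24, σ_y = 56.00 → σ = 22.1 MPa, n = 2.53
Material U has the lowest safety factor, n = 0.839.

material U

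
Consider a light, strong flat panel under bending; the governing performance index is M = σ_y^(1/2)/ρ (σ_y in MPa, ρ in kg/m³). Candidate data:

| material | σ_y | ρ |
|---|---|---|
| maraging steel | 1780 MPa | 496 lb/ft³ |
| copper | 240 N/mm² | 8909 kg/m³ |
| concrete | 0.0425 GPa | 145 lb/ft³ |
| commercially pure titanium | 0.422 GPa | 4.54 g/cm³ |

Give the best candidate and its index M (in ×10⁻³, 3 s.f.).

maraging steel, M = 5.31×10⁻³

Putting every candidate on a common basis:
  maraging steel: σ_y = 1780 MPa, ρ = 7945 kg/m³
  copper: σ_y = 240.0 MPa, ρ = 8909 kg/m³
  concrete: σ_y = 42.50 MPa, ρ = 2323 kg/m³
  commercially pure titanium: σ_y = 422.0 MPa, ρ = 4540 kg/m³
  maraging steel: M = 5.31×10⁻³
  commercially pure titanium: M = 4.52×10⁻³
  concrete: M = 2.81×10⁻³
  copper: M = 1.74×10⁻³
Maraging steel has the largest M.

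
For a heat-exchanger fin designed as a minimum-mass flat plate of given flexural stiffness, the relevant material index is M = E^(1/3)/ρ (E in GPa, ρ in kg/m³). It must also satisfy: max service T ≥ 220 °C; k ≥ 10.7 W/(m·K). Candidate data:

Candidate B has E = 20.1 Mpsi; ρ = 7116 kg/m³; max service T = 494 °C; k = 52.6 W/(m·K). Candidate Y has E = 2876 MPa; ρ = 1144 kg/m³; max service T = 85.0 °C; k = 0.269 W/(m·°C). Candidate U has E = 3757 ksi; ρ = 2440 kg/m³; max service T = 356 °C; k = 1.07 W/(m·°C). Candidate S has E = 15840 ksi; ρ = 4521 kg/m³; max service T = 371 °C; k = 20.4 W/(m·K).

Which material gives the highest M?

candidate S

Screen on constraints: max service T ≥ 220 °C; k ≥ 10.7 W/(m·K). Survivors: candidate B, candidate S.
In SI units:
  candidate B: E = 138.6 GPa, ρ = 7116 kg/m³
  candidate S: E = 109.2 GPa, ρ = 4521 kg/m³
  candidate S: M = 1.06×10⁻³
  candidate B: M = 0.727×10⁻³
Candidate S ranks first.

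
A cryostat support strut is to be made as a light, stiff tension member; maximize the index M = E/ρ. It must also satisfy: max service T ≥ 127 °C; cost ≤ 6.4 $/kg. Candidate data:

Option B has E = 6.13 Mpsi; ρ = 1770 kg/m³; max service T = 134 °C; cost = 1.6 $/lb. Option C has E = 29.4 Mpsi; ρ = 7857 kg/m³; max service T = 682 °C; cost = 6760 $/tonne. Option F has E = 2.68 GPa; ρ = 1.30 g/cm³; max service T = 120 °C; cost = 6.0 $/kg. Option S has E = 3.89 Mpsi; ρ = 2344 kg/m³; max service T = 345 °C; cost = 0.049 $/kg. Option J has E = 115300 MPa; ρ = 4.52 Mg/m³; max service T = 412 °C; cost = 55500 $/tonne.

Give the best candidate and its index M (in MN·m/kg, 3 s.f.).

option B, M = 23.9 MN·m/kg

Screen on constraints: max service T ≥ 127 °C; cost ≤ 6.4 $/kg. Survivors: option B, option S.
Convert each candidate to consistent units, then evaluate M:
  option B: E = 42.26 GPa, ρ = 1770 kg/m³
  option S: E = 26.82 GPa, ρ = 2344 kg/m³
  option B: M = 23.9 MN·m/kg
  option S: M = 11.4 MN·m/kg
Highest index: option B.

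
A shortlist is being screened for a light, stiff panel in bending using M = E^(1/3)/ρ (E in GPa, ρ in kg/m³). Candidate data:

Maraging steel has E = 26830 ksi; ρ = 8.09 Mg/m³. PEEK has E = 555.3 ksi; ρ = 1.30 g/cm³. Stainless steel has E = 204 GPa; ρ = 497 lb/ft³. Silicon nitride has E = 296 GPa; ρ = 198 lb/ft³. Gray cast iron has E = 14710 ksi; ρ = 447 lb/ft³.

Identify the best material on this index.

silicon nitride

Convert each candidate to consistent units, then evaluate M:
  maraging steel: E = 185.0 GPa, ρ = 8090 kg/m³
  PEEK: E = 3.829 GPa, ρ = 1300 kg/m³
  stainless steel: E = 204.0 GPa, ρ = 7961 kg/m³
  silicon nitride: E = 296.0 GPa, ρ = 3172 kg/m³
  gray cast iron: E = 101.4 GPa, ρ = 7160 kg/m³
  silicon nitride: M = 2.10×10⁻³
  PEEK: M = 1.20×10⁻³
  stainless steel: M = 0.739×10⁻³
  maraging steel: M = 0.704×10⁻³
  gray cast iron: M = 0.651×10⁻³
The maximum is for silicon nitride.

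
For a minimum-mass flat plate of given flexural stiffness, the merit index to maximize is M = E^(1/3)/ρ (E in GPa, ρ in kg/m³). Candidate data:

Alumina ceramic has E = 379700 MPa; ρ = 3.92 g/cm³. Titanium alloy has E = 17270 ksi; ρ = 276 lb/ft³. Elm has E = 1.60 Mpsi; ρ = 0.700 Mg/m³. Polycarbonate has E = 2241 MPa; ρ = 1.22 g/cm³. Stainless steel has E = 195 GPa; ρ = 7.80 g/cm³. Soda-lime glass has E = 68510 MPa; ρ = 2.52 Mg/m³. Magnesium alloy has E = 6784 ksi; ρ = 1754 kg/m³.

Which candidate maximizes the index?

Convert each candidate to consistent units, then evaluate M:
  alumina ceramic: E = 379.7 GPa, ρ = 3920 kg/m³
  titanium alloy: E = 119.1 GPa, ρ = 4421 kg/m³
  elm: E = 11.03 GPa, ρ = 700.0 kg/m³
  polycarbonate: E = 2.241 GPa, ρ = 1220 kg/m³
  stainless steel: E = 195.0 GPa, ρ = 7800 kg/m³
  soda-lime glass: E = 68.51 GPa, ρ = 2520 kg/m³
  magnesium alloy: E = 46.77 GPa, ρ = 1754 kg/m³
  elm: M = 3.18×10⁻³
  magnesium alloy: M = 2.05×10⁻³
  alumina ceramic: M = 1.85×10⁻³
  soda-lime glass: M = 1.62×10⁻³
  titanium alloy: M = 1.11×10⁻³
  polycarbonate: M = 1.07×10⁻³
  stainless steel: M = 0.743×10⁻³
Highest index: elm.

elm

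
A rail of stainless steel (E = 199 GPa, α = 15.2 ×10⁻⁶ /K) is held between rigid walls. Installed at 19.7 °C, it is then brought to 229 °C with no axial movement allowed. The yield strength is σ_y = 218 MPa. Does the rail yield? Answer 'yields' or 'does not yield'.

ΔT = 209.3 K. Constrained thermal stress σ = E·α·ΔT = 199.0×10³ MPa × 15.2×10⁻⁶ × 209.3 = 633 MPa (compressive).
Compare to σ_y = 218 MPa: σ ≥ σ_y, so it yields.

yields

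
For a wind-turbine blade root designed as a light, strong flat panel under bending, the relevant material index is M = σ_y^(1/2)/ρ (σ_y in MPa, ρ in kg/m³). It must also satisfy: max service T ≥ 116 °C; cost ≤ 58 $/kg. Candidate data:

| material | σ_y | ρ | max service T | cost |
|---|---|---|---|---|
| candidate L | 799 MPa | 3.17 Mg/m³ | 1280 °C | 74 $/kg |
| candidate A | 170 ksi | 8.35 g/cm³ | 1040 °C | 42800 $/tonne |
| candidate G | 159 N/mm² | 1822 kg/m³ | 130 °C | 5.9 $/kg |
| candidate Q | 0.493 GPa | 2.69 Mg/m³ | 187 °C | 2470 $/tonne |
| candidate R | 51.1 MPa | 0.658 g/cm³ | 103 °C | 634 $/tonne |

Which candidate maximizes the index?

candidate Q

Screen on constraints: max service T ≥ 116 °C; cost ≤ 58 $/kg. Survivors: candidate A, candidate G, candidate Q.
In SI units:
  candidate A: σ_y = 1172 MPa, ρ = 8350 kg/m³
  candidate G: σ_y = 159.0 MPa, ρ = 1822 kg/m³
  candidate Q: σ_y = 493.0 MPa, ρ = 2690 kg/m³
  candidate Q: M = 8.25×10⁻³
  candidate G: M = 6.92×10⁻³
  candidate A: M = 4.10×10⁻³
The maximum is for candidate Q.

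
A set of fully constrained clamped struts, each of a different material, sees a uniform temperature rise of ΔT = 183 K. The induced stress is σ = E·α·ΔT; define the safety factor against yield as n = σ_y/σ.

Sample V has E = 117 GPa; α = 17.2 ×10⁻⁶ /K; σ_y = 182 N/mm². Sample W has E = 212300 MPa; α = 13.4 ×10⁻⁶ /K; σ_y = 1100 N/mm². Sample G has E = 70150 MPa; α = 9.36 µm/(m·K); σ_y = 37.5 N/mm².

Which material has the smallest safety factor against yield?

Per material, after unit conversion:
  sample V: E = 117.0, α = 17.2, σ_y = 182.0 → σ = 368 MPa, n = 0.494
  sample W: E = 212.3, α = 13.4, σ_y = 1100 → σ = 521 MPa, n = 2.11
  sample G: E = 70.15, α = 9.36, σ_y = 37.50 → σ = 120 MPa, n = 0.312
Sample G has the lowest safety factor, n = 0.312.

sample G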